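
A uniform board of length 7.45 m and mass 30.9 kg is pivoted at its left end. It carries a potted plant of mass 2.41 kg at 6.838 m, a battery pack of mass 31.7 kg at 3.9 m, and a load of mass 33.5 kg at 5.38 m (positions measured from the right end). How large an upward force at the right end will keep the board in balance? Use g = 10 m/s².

About the left end:
Beam weight: 30.9 × 10 = 309 N down at 3.725 m → arm 3.725 m, τ = 309 × 3.725 = 1151 N·m clockwise.
Potted plant: 2.41 × 10 = 24.1 N down at 6.838 m → arm 0.612 m, τ = 24.1 × 0.612 = 14.75 N·m clockwise.
Battery pack: 31.7 × 10 = 317 N down at 3.9 m → arm 3.55 m, τ = 317 × 3.55 = 1125 N·m clockwise.
Load: 33.5 × 10 = 335 N down at 5.38 m → arm 2.07 m, τ = 335 × 2.07 = 693.4 N·m clockwise.
Net moment of the loads = 2984 N·m clockwise.
The upward force F acts at the right end, arm 7.45 m, giving F × 7.45 counterclockwise.
Στ = 0 ⇒ F × 7.45 = 2984 ⇒ F = 2984 / 7.45 = 401 N.

F ≈ 401 N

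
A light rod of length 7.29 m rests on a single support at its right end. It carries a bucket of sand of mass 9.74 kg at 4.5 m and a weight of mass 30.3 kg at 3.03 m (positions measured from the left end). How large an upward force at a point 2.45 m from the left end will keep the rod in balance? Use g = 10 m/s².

F ≈ 323 N

About the right end:
Bucket of sand: 9.74 × 10 = 97.4 N down at 4.5 m → arm 2.79 m, τ = 97.4 × 2.79 = 271.7 N·m counterclockwise.
Weight: 30.3 × 10 = 303 N down at 3.03 m → arm 4.26 m, τ = 303 × 4.26 = 1291 N·m counterclockwise.
Net moment of the loads = 1563 N·m counterclockwise.
The upward force F acts at a point 2.45 m from the left end, arm 4.84 m, giving F × 4.84 clockwise.
Στ = 0 ⇒ F × 4.84 = 1563 ⇒ F = 1563 / 4.84 = 323 N.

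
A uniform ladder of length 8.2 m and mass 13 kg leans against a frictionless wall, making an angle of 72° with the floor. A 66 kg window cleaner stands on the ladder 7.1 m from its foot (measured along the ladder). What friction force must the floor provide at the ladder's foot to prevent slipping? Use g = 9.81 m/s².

f ≈ 203 N

Sum moments about the foot of the ladder (the floor normal and friction both act there and drop out).
Ladder weight 13×9.81 = 127.5 N acts at 4.1 m along the ladder; its horizontal arm is 4.1·cos72° = 1.267 m → τ = 161.5 N·m clockwise.
Window cleaner: 66×9.81 = 647.5 N at 7.1 m → arm 2.194 m → τ = 1421 N·m clockwise.
Wall normal N acts horizontally at the top; its moment arm is the height L sinθ = 8.2·sin72° = 7.799 m, counterclockwise.
Στ = 0 ⇒ N × 7.799 = 1582 ⇒ N = 203 N.
ΣFx = 0: friction at the foot balances the wall's push, so f = N_wall = 203 N.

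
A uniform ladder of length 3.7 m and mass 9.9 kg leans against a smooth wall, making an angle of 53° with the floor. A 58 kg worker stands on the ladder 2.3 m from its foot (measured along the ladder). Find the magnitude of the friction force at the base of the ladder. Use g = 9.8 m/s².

f ≈ 303 N

Taking torques about the foot of the ladder:
Ladder weight 9.9×9.8 = 97.02 N acts at 1.85 m along the ladder; its horizontal arm is 1.85·cos53° = 1.113 m → τ = 108 N·m clockwise.
Worker: 58×9.8 = 568.4 N at 2.3 m → arm 1.384 m → τ = 786.7 N·m clockwise.
Wall normal N acts horizontally at the top; its moment arm is the height L sinθ = 3.7·sin53° = 2.955 m, counterclockwise.
For rotational equilibrium, N × 2.955 = 894.7, so N = 303 N.
ΣFx = 0: friction at the foot balances the wall's push, so f = N_wall = 303 N.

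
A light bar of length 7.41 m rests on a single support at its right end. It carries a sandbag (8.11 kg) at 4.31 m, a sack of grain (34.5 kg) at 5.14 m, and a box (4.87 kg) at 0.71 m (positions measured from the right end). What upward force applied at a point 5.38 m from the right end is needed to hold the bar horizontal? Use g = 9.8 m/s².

F ≈ 393 N

Take moments about the right end.
Sandbag: 8.11 × 9.8 = 79.48 N down at 4.31 m → arm 4.31 m, τ = 79.48 × 4.31 = 342.6 N·m counterclockwise.
Sack of grain: 34.5 × 9.8 = 338.1 N down at 5.14 m → arm 5.14 m, τ = 338.1 × 5.14 = 1738 N·m counterclockwise.
Box: 4.87 × 9.8 = 47.73 N down at 0.71 m → arm 0.71 m, τ = 47.73 × 0.71 = 33.89 N·m counterclockwise.
Net moment of the loads = 2114 N·m counterclockwise.
The upward force F acts at a point 5.38 m from the right end, arm 5.38 m, giving F × 5.38 clockwise.
For rotational equilibrium, F × 5.38 = 2114, so F = 2114 / 5.38 = 393 N.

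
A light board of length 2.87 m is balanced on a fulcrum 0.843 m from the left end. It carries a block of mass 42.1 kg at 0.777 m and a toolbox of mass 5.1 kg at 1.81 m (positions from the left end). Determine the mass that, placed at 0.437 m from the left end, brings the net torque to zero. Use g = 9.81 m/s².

Choose the fulcrum (at 0.843 m from the left end) as the axis so the support reaction has zero arm there.
Block: 42.1 × 9.81 = 413 N down at 0.777 m → arm 0.066 m, τ = 413 × 0.066 = 27.26 N·m counterclockwise.
Toolbox: 5.1 × 9.81 = 50.03 N down at 1.81 m → arm 0.967 m, τ = 50.03 × 0.967 = 48.38 N·m clockwise.
Net moment of known loads = 21.12 N·m clockwise.
An unknown mass m at 0.437 m has arm 0.406 m; its moment is m·g·0.406 counterclockwise.
Setting net torque to zero: m × 9.81 × 0.406 = 21.12 → m = 21.12 / (9.81 × 0.406) = 5.3 kg.

m ≈ 5.3 kg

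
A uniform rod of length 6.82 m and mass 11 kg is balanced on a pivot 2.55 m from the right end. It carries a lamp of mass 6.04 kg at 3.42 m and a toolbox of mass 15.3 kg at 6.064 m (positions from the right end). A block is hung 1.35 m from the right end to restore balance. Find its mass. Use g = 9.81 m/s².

Choose the pivot (at 2.55 m from the right end) as the axis so the support reaction has zero arm there.
Beam weight: 11 × 9.81 = 107.9 N down at 3.41 m → arm 0.86 m, τ = 107.9 × 0.86 = 92.79 N·m counterclockwise.
Lamp: 6.04 × 9.81 = 59.25 N down at 3.42 m → arm 0.87 m, τ = 59.25 × 0.87 = 51.55 N·m counterclockwise.
Toolbox: 15.3 × 9.81 = 150.1 N down at 6.064 m → arm 3.514 m, τ = 150.1 × 3.514 = 527.5 N·m counterclockwise.
Net moment of known loads = 671.8 N·m counterclockwise.
An unknown mass m at 1.35 m has arm 1.2 m; its moment is m·g·1.2 clockwise.
Balancing moments: m × 9.81 × 1.2 = 671.8, giving m = 671.8 / (9.81 × 1.2) = 57.1 kg.

m ≈ 57.1 kg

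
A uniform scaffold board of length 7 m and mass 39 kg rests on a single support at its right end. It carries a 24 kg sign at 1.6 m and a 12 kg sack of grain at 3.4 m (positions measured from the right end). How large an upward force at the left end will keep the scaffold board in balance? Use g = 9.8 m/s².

Take moments about the right end.
Beam weight: 39 × 9.8 = 382.2 N down at 3.5 m → arm 3.5 m, τ = 382.2 × 3.5 = 1338 N·m counterclockwise.
Sign: 24 × 9.8 = 235.2 N down at 1.6 m → arm 1.6 m, τ = 235.2 × 1.6 = 376.3 N·m counterclockwise.
Sack of grain: 12 × 9.8 = 117.6 N down at 3.4 m → arm 3.4 m, τ = 117.6 × 3.4 = 399.8 N·m counterclockwise.
Net moment of the loads = 2114 N·m counterclockwise.
The upward force F acts at the left end, arm 7 m, giving F × 7 clockwise.
Setting net torque to zero: F × 7 = 2114 → F = 2114 / 7 = 302 N.

F ≈ 302 N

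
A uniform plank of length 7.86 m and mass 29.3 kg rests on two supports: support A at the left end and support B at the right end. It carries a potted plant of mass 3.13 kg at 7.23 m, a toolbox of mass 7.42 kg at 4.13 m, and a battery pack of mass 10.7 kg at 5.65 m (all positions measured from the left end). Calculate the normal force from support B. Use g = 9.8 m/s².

R_B ≈ 285 N

About support A:
Beam weight: 29.3 × 9.8 = 287.1 N down at 3.93 m → arm 3.93 m, τ = 287.1 × 3.93 = 1128 N·m clockwise.
Potted plant: 3.13 × 9.8 = 30.67 N down at 7.23 m → arm 7.23 m, τ = 30.67 × 7.23 = 221.7 N·m clockwise.
Toolbox: 7.42 × 9.8 = 72.72 N down at 4.13 m → arm 4.13 m, τ = 72.72 × 4.13 = 300.3 N·m clockwise.
Battery pack: 10.7 × 9.8 = 104.9 N down at 5.65 m → arm 5.65 m, τ = 104.9 × 5.65 = 592.7 N·m clockwise.
Net load moment about support A = 2243 N·m clockwise.
Reaction R at support B is upward at 7.86 m, arm 7.86 m → moment R × 7.86 counterclockwise.
For rotational equilibrium, R × 7.86 = 2243, so R = 285 N.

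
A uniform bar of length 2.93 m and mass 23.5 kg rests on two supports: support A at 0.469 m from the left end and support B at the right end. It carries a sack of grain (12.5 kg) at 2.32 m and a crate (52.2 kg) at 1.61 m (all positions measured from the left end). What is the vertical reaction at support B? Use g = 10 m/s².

R_B ≈ 431 N

Taking torques about support A:
Beam weight: 23.5 × 10 = 235 N down at 1.465 m → arm 0.996 m, τ = 235 × 0.996 = 234.1 N·m clockwise.
Sack of grain: 12.5 × 10 = 125 N down at 2.32 m → arm 1.851 m, τ = 125 × 1.851 = 231.4 N·m clockwise.
Crate: 52.2 × 10 = 522 N down at 1.61 m → arm 1.141 m, τ = 522 × 1.141 = 595.6 N·m clockwise.
Net load moment about support A = 1061 N·m clockwise.
Reaction R at support B is upward at 2.93 m, arm 2.461 m → moment R × 2.461 counterclockwise.
For rotational equilibrium, R × 2.461 = 1061, so R = 431 N.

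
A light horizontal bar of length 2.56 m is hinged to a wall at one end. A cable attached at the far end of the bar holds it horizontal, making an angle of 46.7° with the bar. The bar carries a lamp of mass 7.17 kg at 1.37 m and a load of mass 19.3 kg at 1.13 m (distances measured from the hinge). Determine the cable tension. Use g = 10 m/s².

Taking torques about the hinge:
Lamp: 7.17 × 10 = 71.7 N down at 1.37 m → arm 1.37 m, τ = 71.7 × 1.37 = 98.23 N·m clockwise.
Load: 19.3 × 10 = 193 N down at 1.13 m → arm 1.13 m, τ = 193 × 1.13 = 218.1 N·m clockwise.
Total clockwise load moment = 316.3 N·m.
The cable tension T acts at 2.56 m; only its component perpendicular to the bar, T sinθ, produces torque. sin 46.7° = 0.7278.
Balancing moments: T × 2.56 × 0.7278 = 316.3, giving T = 316.3 / 1.863 = 170 N.

T ≈ 170 N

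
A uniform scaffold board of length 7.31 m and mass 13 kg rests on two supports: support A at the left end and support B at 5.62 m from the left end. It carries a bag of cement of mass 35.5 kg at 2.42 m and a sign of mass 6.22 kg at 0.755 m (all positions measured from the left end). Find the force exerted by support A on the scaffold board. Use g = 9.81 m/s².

R_A ≈ 296 N

Taking torques about support B:
Beam weight: 13 × 9.81 = 127.5 N down at 3.655 m → arm 1.965 m, τ = 127.5 × 1.965 = 250.5 N·m counterclockwise.
Bag of cement: 35.5 × 9.81 = 348.3 N down at 2.42 m → arm 3.2 m, τ = 348.3 × 3.2 = 1115 N·m counterclockwise.
Sign: 6.22 × 9.81 = 61.02 N down at 0.755 m → arm 4.865 m, τ = 61.02 × 4.865 = 296.9 N·m counterclockwise.
Net load moment about support B = 1662 N·m counterclockwise.
Reaction R at support A is upward at 0 m, arm 5.62 m → moment R × 5.62 clockwise.
For rotational equilibrium, R × 5.62 = 1662, so R = 296 N.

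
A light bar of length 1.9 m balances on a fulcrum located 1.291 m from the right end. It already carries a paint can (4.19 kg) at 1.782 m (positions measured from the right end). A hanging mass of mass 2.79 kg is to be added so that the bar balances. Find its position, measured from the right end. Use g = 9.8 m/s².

About the fulcrum (at 1.291 m from the right end):
Paint can: 4.19 × 9.8 = 41.06 N down at 1.782 m → arm 0.491 m, τ = 41.06 × 0.491 = 20.16 N·m counterclockwise.
Net moment of existing loads = 20.16 N·m counterclockwise.
The hanging mass weighs 2.79 × 9.8 = 27.34 N and must supply an equal clockwise moment, so its lever arm about the fulcrum is 20.16 / 27.34 = 0.737 m.
That puts it at 1.291 − 0.737 = 0.554 m from the right end.

x ≈ 0.554 m from the right end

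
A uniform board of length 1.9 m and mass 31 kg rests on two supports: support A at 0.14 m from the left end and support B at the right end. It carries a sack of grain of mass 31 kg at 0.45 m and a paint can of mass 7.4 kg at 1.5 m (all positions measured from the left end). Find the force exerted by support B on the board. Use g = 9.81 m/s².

R_B ≈ 250 N

Sum moments about support A (its reaction then has zero moment arm).
Beam weight: 31 × 9.81 = 304.1 N down at 0.95 m → arm 0.81 m, τ = 304.1 × 0.81 = 246.3 N·m clockwise.
Sack of grain: 31 × 9.81 = 304.1 N down at 0.45 m → arm 0.31 m, τ = 304.1 × 0.31 = 94.27 N·m clockwise.
Paint can: 7.4 × 9.81 = 72.59 N down at 1.5 m → arm 1.36 m, τ = 72.59 × 1.36 = 98.72 N·m clockwise.
Net load moment about support A = 439.3 N·m clockwise.
Reaction R at support B is upward at 1.9 m, arm 1.76 m → moment R × 1.76 counterclockwise.
Balancing moments: R × 1.76 = 439.3, giving R = 250 N.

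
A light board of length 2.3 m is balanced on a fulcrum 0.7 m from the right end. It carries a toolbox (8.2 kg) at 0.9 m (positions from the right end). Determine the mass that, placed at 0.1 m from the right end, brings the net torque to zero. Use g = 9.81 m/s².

About the fulcrum (at 0.7 m from the right end):
Toolbox: 8.2 × 9.81 = 80.44 N down at 0.9 m → arm 0.2 m, τ = 80.44 × 0.2 = 16.09 N·m counterclockwise.
Net moment of known loads = 16.09 N·m counterclockwise.
An unknown mass m at 0.1 m has arm 0.6 m; its moment is m·g·0.6 clockwise.
Στ = 0 ⇒ m × 9.81 × 0.6 = 16.09 ⇒ m = 16.09 / (9.81 × 0.6) = 2.73 kg.

m ≈ 2.73 kg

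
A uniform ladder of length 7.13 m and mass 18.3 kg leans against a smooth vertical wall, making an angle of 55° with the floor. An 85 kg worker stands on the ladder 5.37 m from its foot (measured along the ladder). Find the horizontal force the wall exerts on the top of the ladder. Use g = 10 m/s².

N_wall ≈ 512 N

Take moments about the foot of the ladder.
Ladder weight 18.3×10 = 183 N acts at 3.565 m along the ladder; its horizontal arm is 3.565·cos55° = 2.045 m → τ = 374.2 N·m clockwise.
Worker: 85×10 = 850 N at 5.37 m → arm 3.08 m → τ = 2618 N·m clockwise.
Wall normal N acts horizontally at the top; its moment arm is the height L sinθ = 7.13·sin55° = 5.841 m, counterclockwise.
For rotational equilibrium, N × 5.841 = 2992, so N = 512 N.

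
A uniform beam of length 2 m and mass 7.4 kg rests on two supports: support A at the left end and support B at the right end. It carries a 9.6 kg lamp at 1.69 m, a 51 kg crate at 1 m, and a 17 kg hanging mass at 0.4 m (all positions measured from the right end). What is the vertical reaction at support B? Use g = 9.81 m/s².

Sum moments about support A (its reaction then has zero moment arm).
Beam weight: 7.4 × 9.81 = 72.59 N down at 1 m → arm 1 m, τ = 72.59 × 1 = 72.59 N·m clockwise.
Lamp: 9.6 × 9.81 = 94.18 N down at 1.69 m → arm 0.31 m, τ = 94.18 × 0.31 = 29.2 N·m clockwise.
Crate: 51 × 9.81 = 500.3 N down at 1 m → arm 1 m, τ = 500.3 × 1 = 500.3 N·m clockwise.
Hanging mass: 17 × 9.81 = 166.8 N down at 0.4 m → arm 1.6 m, τ = 166.8 × 1.6 = 266.9 N·m clockwise.
Net load moment about support A = 869 N·m clockwise.
Reaction R at support B is upward at 0 m, arm 2 m → moment R × 2 counterclockwise.
For rotational equilibrium, R × 2 = 869, so R = 434 N.

R_B ≈ 434 N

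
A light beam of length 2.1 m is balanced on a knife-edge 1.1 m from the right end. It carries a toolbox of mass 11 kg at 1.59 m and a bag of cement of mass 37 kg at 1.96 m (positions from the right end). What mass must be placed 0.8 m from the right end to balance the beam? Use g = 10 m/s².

Taking torques about the knife-edge (at 1.1 m from the right end):
Toolbox: 11 × 10 = 110 N down at 1.59 m → arm 0.49 m, τ = 110 × 0.49 = 53.9 N·m counterclockwise.
Bag of cement: 37 × 10 = 370 N down at 1.96 m → arm 0.86 m, τ = 370 × 0.86 = 318.2 N·m counterclockwise.
Net moment of known loads = 372.1 N·m counterclockwise.
An unknown mass m at 0.8 m has arm 0.3 m; its moment is m·g·0.3 clockwise.
Στ = 0 ⇒ m × 10 × 0.3 = 372.1 ⇒ m = 372.1 / (10 × 0.3) = 124 kg.

m ≈ 124 kg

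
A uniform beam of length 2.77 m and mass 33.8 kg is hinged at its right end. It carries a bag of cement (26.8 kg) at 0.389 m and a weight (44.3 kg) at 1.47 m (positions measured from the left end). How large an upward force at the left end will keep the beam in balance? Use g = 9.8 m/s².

Choose the right end as the axis so the unknown pivot reaction has zero arm there.
Beam weight: 33.8 × 9.8 = 331.2 N down at 1.385 m → arm 1.385 m, τ = 331.2 × 1.385 = 458.7 N·m counterclockwise.
Bag of cement: 26.8 × 9.8 = 262.6 N down at 0.389 m → arm 2.381 m, τ = 262.6 × 2.381 = 625.3 N·m counterclockwise.
Weight: 44.3 × 9.8 = 434.1 N down at 1.47 m → arm 1.3 m, τ = 434.1 × 1.3 = 564.3 N·m counterclockwise.
Net moment of the loads = 1648 N·m counterclockwise.
The upward force F acts at the left end, arm 2.77 m, giving F × 2.77 clockwise.
For rotational equilibrium, F × 2.77 = 1648, so F = 1648 / 2.77 = 595 N.

F ≈ 595 N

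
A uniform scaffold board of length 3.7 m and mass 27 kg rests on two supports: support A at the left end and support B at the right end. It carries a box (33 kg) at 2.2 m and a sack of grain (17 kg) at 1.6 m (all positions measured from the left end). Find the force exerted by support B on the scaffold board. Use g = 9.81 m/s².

Choose support A as the axis so its reaction then has zero moment arm.
Beam weight: 27 × 9.81 = 264.9 N down at 1.85 m → arm 1.85 m, τ = 264.9 × 1.85 = 490.1 N·m clockwise.
Box: 33 × 9.81 = 323.7 N down at 2.2 m → arm 2.2 m, τ = 323.7 × 2.2 = 712.1 N·m clockwise.
Sack of grain: 17 × 9.81 = 166.8 N down at 1.6 m → arm 1.6 m, τ = 166.8 × 1.6 = 266.9 N·m clockwise.
Net load moment about support A = 1469 N·m clockwise.
Reaction R at support B is upward at 3.7 m, arm 3.7 m → moment R × 3.7 counterclockwise.
For rotational equilibrium, R × 3.7 = 1469, so R = 397 N.

R_B ≈ 397 N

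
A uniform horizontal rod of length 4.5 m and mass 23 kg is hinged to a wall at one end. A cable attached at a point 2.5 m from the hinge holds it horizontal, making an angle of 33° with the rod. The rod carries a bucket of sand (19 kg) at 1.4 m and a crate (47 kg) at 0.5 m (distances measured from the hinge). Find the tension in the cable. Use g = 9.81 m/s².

T ≈ 734 N

About the hinge:
Beam weight: 23 × 9.81 = 225.6 N down at 2.25 m → arm 2.25 m, τ = 225.6 × 2.25 = 507.6 N·m clockwise.
Bucket of sand: 19 × 9.81 = 186.4 N down at 1.4 m → arm 1.4 m, τ = 186.4 × 1.4 = 261 N·m clockwise.
Crate: 47 × 9.81 = 461.1 N down at 0.5 m → arm 0.5 m, τ = 461.1 × 0.5 = 230.6 N·m clockwise.
Total clockwise load moment = 999.2 N·m.
The cable tension T acts at 2.5 m; only its component perpendicular to the rod, T sinθ, produces torque. sin 33° = 0.5446.
Στ = 0 ⇒ T × 2.5 × 0.5446 = 999.2 ⇒ T = 999.2 / 1.361 = 734 N.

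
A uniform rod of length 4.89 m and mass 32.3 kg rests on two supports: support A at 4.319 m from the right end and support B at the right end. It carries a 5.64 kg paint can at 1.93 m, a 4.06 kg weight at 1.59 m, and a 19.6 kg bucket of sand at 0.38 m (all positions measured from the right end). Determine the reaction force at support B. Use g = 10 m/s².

Sum moments about support A (its reaction then has zero moment arm).
Beam weight: 32.3 × 10 = 323 N down at 2.445 m → arm 1.874 m, τ = 323 × 1.874 = 605.3 N·m clockwise.
Paint can: 5.64 × 10 = 56.4 N down at 1.93 m → arm 2.389 m, τ = 56.4 × 2.389 = 134.7 N·m clockwise.
Weight: 4.06 × 10 = 40.6 N down at 1.59 m → arm 2.729 m, τ = 40.6 × 2.729 = 110.8 N·m clockwise.
Bucket of sand: 19.6 × 10 = 196 N down at 0.38 m → arm 3.939 m, τ = 196 × 3.939 = 772 N·m clockwise.
Net load moment about support A = 1623 N·m clockwise.
Reaction R at support B is upward at 0 m, arm 4.319 m → moment R × 4.319 counterclockwise.
Setting net torque to zero: R × 4.319 = 1623 → R = 376 N.

R_B ≈ 376 N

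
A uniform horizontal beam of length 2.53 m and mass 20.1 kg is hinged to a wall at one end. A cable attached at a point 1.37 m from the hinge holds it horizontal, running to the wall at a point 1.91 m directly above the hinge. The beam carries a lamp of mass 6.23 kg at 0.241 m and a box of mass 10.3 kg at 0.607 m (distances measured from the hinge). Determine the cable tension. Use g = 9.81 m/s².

Sum moments about the hinge (the unknown hinge reaction has zero arm there).
Beam weight: 20.1 × 9.81 = 197.2 N down at 1.265 m → arm 1.265 m, τ = 197.2 × 1.265 = 249.5 N·m clockwise.
Lamp: 6.23 × 9.81 = 61.12 N down at 0.241 m → arm 0.241 m, τ = 61.12 × 0.241 = 14.73 N·m clockwise.
Box: 10.3 × 9.81 = 101 N down at 0.607 m → arm 0.607 m, τ = 101 × 0.607 = 61.31 N·m clockwise.
Total clockwise load moment = 325.5 N·m.
The cable tension T acts at 1.37 m; only its component perpendicular to the beam, T sinθ, produces torque. sinθ = h/√(h²+d²) = 1.91/√(1.91²+1.37²) = 0.8126.
Στ = 0 ⇒ T × 1.37 × 0.8126 = 325.5 ⇒ T = 325.5 / 1.113 = 292 N.

T ≈ 292 N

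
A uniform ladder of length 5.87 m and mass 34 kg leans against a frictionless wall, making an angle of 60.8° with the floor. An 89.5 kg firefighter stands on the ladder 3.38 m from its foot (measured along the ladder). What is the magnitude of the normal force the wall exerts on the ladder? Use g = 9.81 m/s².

N_wall ≈ 376 N

Sum moments about the foot of the ladder (the floor normal and friction both act there and drop out).
Ladder weight 34×9.81 = 333.5 N acts at 2.935 m along the ladder; its horizontal arm is 2.935·cos60.8° = 1.432 m → τ = 477.6 N·m clockwise.
Firefighter: 89.5×9.81 = 878 N at 3.38 m → arm 1.649 m → τ = 1448 N·m clockwise.
Wall normal N acts horizontally at the top; its moment arm is the height L sinθ = 5.87·sin60.8° = 5.124 m, counterclockwise.
Στ = 0 ⇒ N × 5.124 = 1926 ⇒ N = 376 N.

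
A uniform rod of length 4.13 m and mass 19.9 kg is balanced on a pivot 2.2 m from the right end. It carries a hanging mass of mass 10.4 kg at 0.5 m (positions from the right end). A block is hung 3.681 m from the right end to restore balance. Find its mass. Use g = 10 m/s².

About the pivot (at 2.2 m from the right end):
Beam weight: 19.9 × 10 = 199 N down at 2.065 m → arm 0.135 m, τ = 199 × 0.135 = 26.87 N·m clockwise.
Hanging mass: 10.4 × 10 = 104 N down at 0.5 m → arm 1.7 m, τ = 104 × 1.7 = 176.8 N·m clockwise.
Net moment of known loads = 203.7 N·m clockwise.
An unknown mass m at 3.681 m has arm 1.481 m; its moment is m·g·1.481 counterclockwise.
Setting net torque to zero: m × 10 × 1.481 = 203.7 → m = 203.7 / (10 × 1.481) = 13.8 kg.

m ≈ 13.8 kg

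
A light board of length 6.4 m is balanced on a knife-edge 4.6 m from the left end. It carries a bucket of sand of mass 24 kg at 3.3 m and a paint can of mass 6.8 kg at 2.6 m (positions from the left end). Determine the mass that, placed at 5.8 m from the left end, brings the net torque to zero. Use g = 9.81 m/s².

Choose the knife-edge (at 4.6 m from the left end) as the axis so the support reaction has zero arm there.
Bucket of sand: 24 × 9.81 = 235.4 N down at 3.3 m → arm 1.3 m, τ = 235.4 × 1.3 = 306 N·m counterclockwise.
Paint can: 6.8 × 9.81 = 66.71 N down at 2.6 m → arm 2 m, τ = 66.71 × 2 = 133.4 N·m counterclockwise.
Net moment of known loads = 439.4 N·m counterclockwise.
An unknown mass m at 5.8 m has arm 1.2 m; its moment is m·g·1.2 clockwise.
Setting net torque to zero: m × 9.81 × 1.2 = 439.4 → m = 439.4 / (9.81 × 1.2) = 37.3 kg.

m ≈ 37.3 kg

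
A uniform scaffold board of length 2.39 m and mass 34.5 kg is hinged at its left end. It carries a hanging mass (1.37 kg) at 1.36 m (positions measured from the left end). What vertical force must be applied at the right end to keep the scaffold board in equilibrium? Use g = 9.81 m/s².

About the left end:
Beam weight: 34.5 × 9.81 = 338.4 N down at 1.195 m → arm 1.195 m, τ = 338.4 × 1.195 = 404.4 N·m clockwise.
Hanging mass: 1.37 × 9.81 = 13.44 N down at 1.36 m → arm 1.36 m, τ = 13.44 × 1.36 = 18.28 N·m clockwise.
Net moment of the loads = 422.7 N·m clockwise.
The upward force F acts at the right end, arm 2.39 m, giving F × 2.39 counterclockwise.
Στ = 0 ⇒ F × 2.39 = 422.7 ⇒ F = 422.7 / 2.39 = 177 N.

F ≈ 177 N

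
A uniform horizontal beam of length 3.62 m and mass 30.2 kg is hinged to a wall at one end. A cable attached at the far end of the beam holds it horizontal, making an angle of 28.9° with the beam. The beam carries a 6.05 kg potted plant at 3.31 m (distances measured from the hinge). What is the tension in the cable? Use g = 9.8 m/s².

T ≈ 418 N

Choose the hinge as the axis so the unknown hinge reaction has zero arm there.
Beam weight: 30.2 × 9.8 = 296 N down at 1.81 m → arm 1.81 m, τ = 296 × 1.81 = 535.8 N·m clockwise.
Potted plant: 6.05 × 9.8 = 59.29 N down at 3.31 m → arm 3.31 m, τ = 59.29 × 3.31 = 196.2 N·m clockwise.
Total clockwise load moment = 732 N·m.
The cable tension T acts at 3.62 m; only its component perpendicular to the beam, T sinθ, produces torque. sin 28.9° = 0.4833.
Setting net torque to zero: T × 3.62 × 0.4833 = 732 → T = 732 / 1.75 = 418 N.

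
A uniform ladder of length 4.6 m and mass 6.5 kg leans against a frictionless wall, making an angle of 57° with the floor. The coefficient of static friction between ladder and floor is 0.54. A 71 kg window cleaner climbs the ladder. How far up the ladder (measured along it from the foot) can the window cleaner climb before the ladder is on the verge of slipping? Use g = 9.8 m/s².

Sum moments about the foot of the ladder (the floor normal and friction both act there and drop out).
Ladder weight 6.5×9.8 = 63.7 N acts at 2.3 m along the ladder; its horizontal arm is 2.3·cos57° = 1.253 m → τ = 79.82 N·m clockwise.
Window cleaner weight 71×9.8 = 695.8 N at distance d → arm d·cos57° → τ = 695.8·d·0.5446 clockwise.
Wall normal N at the top has arm L sinθ = 3.858 m counterclockwise, so Στ = 0 gives N·3.858 = 79.82 + 378.9·d.
ΣFy = 0 ⇒ N_floor = 759.5 N, so the maximum friction is μ_s·N_floor = 0.54×759.5 = 410.1 N. ΣFx = 0 ⇒ N_wall = f, so at the slipping point N = 410.1 N.
Substituting: 410.1×3.858 = 79.82 + 378.9·d ⇒ d = (1582 − 79.82) / 378.9 = 3.96 m.

d ≈ 3.96 m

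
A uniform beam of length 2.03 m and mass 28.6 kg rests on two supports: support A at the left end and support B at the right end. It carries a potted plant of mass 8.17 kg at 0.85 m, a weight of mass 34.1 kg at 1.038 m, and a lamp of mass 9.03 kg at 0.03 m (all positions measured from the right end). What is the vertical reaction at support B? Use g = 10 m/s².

R_B ≈ 446 N

Choose support A as the axis so its reaction then has zero moment arm.
Beam weight: 28.6 × 10 = 286 N down at 1.015 m → arm 1.015 m, τ = 286 × 1.015 = 290.3 N·m clockwise.
Potted plant: 8.17 × 10 = 81.7 N down at 0.85 m → arm 1.18 m, τ = 81.7 × 1.18 = 96.41 N·m clockwise.
Weight: 34.1 × 10 = 341 N down at 1.038 m → arm 0.992 m, τ = 341 × 0.992 = 338.3 N·m clockwise.
Lamp: 9.03 × 10 = 90.3 N down at 0.03 m → arm 2 m, τ = 90.3 × 2 = 180.6 N·m clockwise.
Net load moment about support A = 905.6 N·m clockwise.
Reaction R at support B is upward at 0 m, arm 2.03 m → moment R × 2.03 counterclockwise.
Balancing moments: R × 2.03 = 905.6, giving R = 446 N.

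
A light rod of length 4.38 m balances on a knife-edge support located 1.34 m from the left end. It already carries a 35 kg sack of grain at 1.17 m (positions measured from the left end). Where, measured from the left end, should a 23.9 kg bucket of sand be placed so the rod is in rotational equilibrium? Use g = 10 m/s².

x ≈ 1.59 m from the left end

Sum moments about the knife-edge support (at 1.34 m from the left end) (the support reaction has zero arm there).
Sack of grain: 35 × 10 = 350 N down at 1.17 m → arm 0.17 m, τ = 350 × 0.17 = 59.5 N·m counterclockwise.
Net moment of existing loads = 59.5 N·m counterclockwise.
The bucket of sand weighs 23.9 × 10 = 239 N and must supply an equal clockwise moment, so its lever arm about the knife-edge support is 59.5 / 239 = 0.249 m.
That puts it at 1.34 + 0.249 = 1.59 m from the left end.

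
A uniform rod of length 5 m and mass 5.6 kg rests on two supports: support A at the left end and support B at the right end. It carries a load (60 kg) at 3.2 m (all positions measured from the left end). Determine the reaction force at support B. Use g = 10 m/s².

Taking torques about support A:
Beam weight: 5.6 × 10 = 56 N down at 2.5 m → arm 2.5 m, τ = 56 × 2.5 = 140 N·m clockwise.
Load: 60 × 10 = 600 N down at 3.2 m → arm 3.2 m, τ = 600 × 3.2 = 1920 N·m clockwise.
Net load moment about support A = 2060 N·m clockwise.
Reaction R at support B is upward at 5 m, arm 5 m → moment R × 5 counterclockwise.
Στ = 0 ⇒ R × 5 = 2060 ⇒ R = 412 N.

R_B ≈ 412 N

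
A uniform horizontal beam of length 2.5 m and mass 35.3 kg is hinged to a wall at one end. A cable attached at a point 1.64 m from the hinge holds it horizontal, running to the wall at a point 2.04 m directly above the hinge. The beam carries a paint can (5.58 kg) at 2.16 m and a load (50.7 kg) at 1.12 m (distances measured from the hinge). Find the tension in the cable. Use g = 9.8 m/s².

Taking torques about the hinge:
Beam weight: 35.3 × 9.8 = 345.9 N down at 1.25 m → arm 1.25 m, τ = 345.9 × 1.25 = 432.4 N·m clockwise.
Paint can: 5.58 × 9.8 = 54.68 N down at 2.16 m → arm 2.16 m, τ = 54.68 × 2.16 = 118.1 N·m clockwise.
Load: 50.7 × 9.8 = 496.9 N down at 1.12 m → arm 1.12 m, τ = 496.9 × 1.12 = 556.5 N·m clockwise.
Total clockwise load moment = 1107 N·m.
The cable tension T acts at 1.64 m; only its component perpendicular to the beam, T sinθ, produces torque. sinθ = h/√(h²+d²) = 2.04/√(2.04²+1.64²) = 0.7794.
Στ = 0 ⇒ T × 1.64 × 0.7794 = 1107 ⇒ T = 1107 / 1.278 = 866 N.

T ≈ 866 N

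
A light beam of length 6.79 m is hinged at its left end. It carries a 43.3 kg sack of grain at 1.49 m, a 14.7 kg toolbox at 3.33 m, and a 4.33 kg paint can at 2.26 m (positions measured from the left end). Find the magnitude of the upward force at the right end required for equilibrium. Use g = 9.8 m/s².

F ≈ 178 N

Sum moments about the left end (the unknown pivot reaction has zero arm there).
Sack of grain: 43.3 × 9.8 = 424.3 N down at 1.49 m → arm 1.49 m, τ = 424.3 × 1.49 = 632.2 N·m clockwise.
Toolbox: 14.7 × 9.8 = 144.1 N down at 3.33 m → arm 3.33 m, τ = 144.1 × 3.33 = 479.9 N·m clockwise.
Paint can: 4.33 × 9.8 = 42.43 N down at 2.26 m → arm 2.26 m, τ = 42.43 × 2.26 = 95.89 N·m clockwise.
Net moment of the loads = 1208 N·m clockwise.
The upward force F acts at the right end, arm 6.79 m, giving F × 6.79 counterclockwise.
Balancing moments: F × 6.79 = 1208, giving F = 1208 / 6.79 = 178 N.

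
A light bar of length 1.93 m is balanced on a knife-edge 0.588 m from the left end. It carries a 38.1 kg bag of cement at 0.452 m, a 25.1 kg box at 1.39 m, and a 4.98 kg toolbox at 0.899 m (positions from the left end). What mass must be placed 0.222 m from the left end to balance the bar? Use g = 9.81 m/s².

m ≈ 45.1 kg

Sum moments about the knife-edge (at 0.588 m from the left end) (the support reaction has zero arm there).
Bag of cement: 38.1 × 9.81 = 373.8 N down at 0.452 m → arm 0.136 m, τ = 373.8 × 0.136 = 50.84 N·m counterclockwise.
Box: 25.1 × 9.81 = 246.2 N down at 1.39 m → arm 0.802 m, τ = 246.2 × 0.802 = 197.5 N·m clockwise.
Toolbox: 4.98 × 9.81 = 48.85 N down at 0.899 m → arm 0.311 m, τ = 48.85 × 0.311 = 15.19 N·m clockwise.
Net moment of known loads = 161.8 N·m clockwise.
An unknown mass m at 0.222 m has arm 0.366 m; its moment is m·g·0.366 counterclockwise.
Setting net torque to zero: m × 9.81 × 0.366 = 161.8 → m = 161.8 / (9.81 × 0.366) = 45.1 kg.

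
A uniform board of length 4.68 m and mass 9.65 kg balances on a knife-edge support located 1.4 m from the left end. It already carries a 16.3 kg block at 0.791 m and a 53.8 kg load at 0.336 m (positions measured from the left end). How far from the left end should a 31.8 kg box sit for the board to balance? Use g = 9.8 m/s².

About the knife-edge support (at 1.4 m from the left end):
Beam weight: 9.65 × 9.8 = 94.57 N down at 2.34 m → arm 0.94 m, τ = 94.57 × 0.94 = 88.9 N·m clockwise.
Block: 16.3 × 9.8 = 159.7 N down at 0.791 m → arm 0.609 m, τ = 159.7 × 0.609 = 97.26 N·m counterclockwise.
Load: 53.8 × 9.8 = 527.2 N down at 0.336 m → arm 1.064 m, τ = 527.2 × 1.064 = 560.9 N·m counterclockwise.
Net moment of existing loads = 569.3 N·m counterclockwise.
The box weighs 31.8 × 9.8 = 311.6 N and must supply an equal clockwise moment, so its lever arm about the knife-edge support is 569.3 / 311.6 = 1.83 m.
That puts it at 1.4 + 1.83 = 3.23 m from the left end.

x ≈ 3.23 m from the left end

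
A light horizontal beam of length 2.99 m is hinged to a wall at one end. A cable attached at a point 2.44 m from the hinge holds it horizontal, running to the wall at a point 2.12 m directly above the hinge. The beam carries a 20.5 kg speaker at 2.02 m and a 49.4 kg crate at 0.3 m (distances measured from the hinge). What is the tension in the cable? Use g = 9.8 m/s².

About the hinge:
Speaker: 20.5 × 9.8 = 200.9 N down at 2.02 m → arm 2.02 m, τ = 200.9 × 2.02 = 405.8 N·m clockwise.
Crate: 49.4 × 9.8 = 484.1 N down at 0.3 m → arm 0.3 m, τ = 484.1 × 0.3 = 145.2 N·m clockwise.
Total clockwise load moment = 551 N·m.
The cable tension T acts at 2.44 m; only its component perpendicular to the beam, T sinθ, produces torque. sinθ = h/√(h²+d²) = 2.12/√(2.12²+2.44²) = 0.6559.
For rotational equilibrium, T × 2.44 × 0.6559 = 551, so T = 551 / 1.6 = 344 N.

T ≈ 344 N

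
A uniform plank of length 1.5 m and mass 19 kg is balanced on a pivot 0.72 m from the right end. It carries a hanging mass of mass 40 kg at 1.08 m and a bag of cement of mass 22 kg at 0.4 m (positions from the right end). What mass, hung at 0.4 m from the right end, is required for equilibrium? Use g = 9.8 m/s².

m ≈ 24.8 kg

Taking torques about the pivot (at 0.72 m from the right end):
Beam weight: 19 × 9.8 = 186.2 N down at 0.75 m → arm 0.03 m, τ = 186.2 × 0.03 = 5.586 N·m counterclockwise.
Hanging mass: 40 × 9.8 = 392 N down at 1.08 m → arm 0.36 m, τ = 392 × 0.36 = 141.1 N·m counterclockwise.
Bag of cement: 22 × 9.8 = 215.6 N down at 0.4 m → arm 0.32 m, τ = 215.6 × 0.32 = 68.99 N·m clockwise.
Net moment of known loads = 77.7 N·m counterclockwise.
An unknown mass m at 0.4 m has arm 0.32 m; its moment is m·g·0.32 clockwise.
Στ = 0 ⇒ m × 9.8 × 0.32 = 77.7 ⇒ m = 77.7 / (9.8 × 0.32) = 24.8 kg.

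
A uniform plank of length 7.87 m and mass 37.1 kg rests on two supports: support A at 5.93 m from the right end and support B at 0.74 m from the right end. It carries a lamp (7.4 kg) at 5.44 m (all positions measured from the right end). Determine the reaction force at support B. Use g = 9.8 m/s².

Taking torques about support A:
Beam weight: 37.1 × 9.8 = 363.6 N down at 3.935 m → arm 1.995 m, τ = 363.6 × 1.995 = 725.4 N·m clockwise.
Lamp: 7.4 × 9.8 = 72.52 N down at 5.44 m → arm 0.49 m, τ = 72.52 × 0.49 = 35.53 N·m clockwise.
Net load moment about support A = 760.9 N·m clockwise.
Reaction R at support B is upward at 0.74 m, arm 5.19 m → moment R × 5.19 counterclockwise.
Balancing moments: R × 5.19 = 760.9, giving R = 147 N.

R_B ≈ 147 N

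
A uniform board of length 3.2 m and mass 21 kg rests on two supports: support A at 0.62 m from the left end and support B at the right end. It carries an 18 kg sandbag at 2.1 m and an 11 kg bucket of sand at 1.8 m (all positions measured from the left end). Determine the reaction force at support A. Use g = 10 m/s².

R_A ≈ 267 N

Take moments about support B.
Beam weight: 21 × 10 = 210 N down at 1.6 m → arm 1.6 m, τ = 210 × 1.6 = 336 N·m counterclockwise.
Sandbag: 18 × 10 = 180 N down at 2.1 m → arm 1.1 m, τ = 180 × 1.1 = 198 N·m counterclockwise.
Bucket of sand: 11 × 10 = 110 N down at 1.8 m → arm 1.4 m, τ = 110 × 1.4 = 154 N·m counterclockwise.
Net load moment about support B = 688 N·m counterclockwise.
Reaction R at support A is upward at 0.62 m, arm 2.58 m → moment R × 2.58 clockwise.
Balancing moments: R × 2.58 = 688, giving R = 267 N.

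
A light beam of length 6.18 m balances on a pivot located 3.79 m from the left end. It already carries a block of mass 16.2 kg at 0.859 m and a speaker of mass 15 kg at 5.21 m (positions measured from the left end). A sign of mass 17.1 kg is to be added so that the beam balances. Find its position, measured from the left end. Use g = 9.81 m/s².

x ≈ 5.32 m from the left end

Choose the pivot (at 3.79 m from the left end) as the axis so the support reaction has zero arm there.
Block: 16.2 × 9.81 = 158.9 N down at 0.859 m → arm 2.931 m, τ = 158.9 × 2.931 = 465.7 N·m counterclockwise.
Speaker: 15 × 9.81 = 147.2 N down at 5.21 m → arm 1.42 m, τ = 147.2 × 1.42 = 209 N·m clockwise.
Net moment of existing loads = 256.7 N·m counterclockwise.
The sign weighs 17.1 × 9.81 = 167.8 N and must supply an equal clockwise moment, so its lever arm about the pivot is 256.7 / 167.8 = 1.53 m.
That puts it at 3.79 + 1.53 = 5.32 m from the left end.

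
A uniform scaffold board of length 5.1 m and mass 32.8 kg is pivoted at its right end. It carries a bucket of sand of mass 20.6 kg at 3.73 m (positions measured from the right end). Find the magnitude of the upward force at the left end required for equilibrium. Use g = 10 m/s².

Taking torques about the right end:
Beam weight: 32.8 × 10 = 328 N down at 2.55 m → arm 2.55 m, τ = 328 × 2.55 = 836.4 N·m counterclockwise.
Bucket of sand: 20.6 × 10 = 206 N down at 3.73 m → arm 3.73 m, τ = 206 × 3.73 = 768.4 N·m counterclockwise.
Net moment of the loads = 1605 N·m counterclockwise.
The upward force F acts at the left end, arm 5.1 m, giving F × 5.1 clockwise.
Setting net torque to zero: F × 5.1 = 1605 → F = 1605 / 5.1 = 315 N.

F ≈ 315 N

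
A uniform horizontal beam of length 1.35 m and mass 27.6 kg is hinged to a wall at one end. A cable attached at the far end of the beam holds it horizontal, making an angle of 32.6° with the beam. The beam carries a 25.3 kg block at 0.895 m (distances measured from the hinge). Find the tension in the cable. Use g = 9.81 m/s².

Taking torques about the hinge:
Beam weight: 27.6 × 9.81 = 270.8 N down at 0.675 m → arm 0.675 m, τ = 270.8 × 0.675 = 182.8 N·m clockwise.
Block: 25.3 × 9.81 = 248.2 N down at 0.895 m → arm 0.895 m, τ = 248.2 × 0.895 = 222.1 N·m clockwise.
Total clockwise load moment = 404.9 N·m.
The cable tension T acts at 1.35 m; only its component perpendicular to the beam, T sinθ, produces torque. sin 32.6° = 0.5388.
Στ = 0 ⇒ T × 1.35 × 0.5388 = 404.9 ⇒ T = 404.9 / 0.7274 = 557 N.

T ≈ 557 N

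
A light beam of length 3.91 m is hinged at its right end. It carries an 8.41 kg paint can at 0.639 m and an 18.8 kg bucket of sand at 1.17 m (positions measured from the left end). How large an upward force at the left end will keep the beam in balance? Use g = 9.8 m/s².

F ≈ 198 N

Taking torques about the right end:
Paint can: 8.41 × 9.8 = 82.42 N down at 0.639 m → arm 3.271 m, τ = 82.42 × 3.271 = 269.6 N·m counterclockwise.
Bucket of sand: 18.8 × 9.8 = 184.2 N down at 1.17 m → arm 2.74 m, τ = 184.2 × 2.74 = 504.7 N·m counterclockwise.
Net moment of the loads = 774.3 N·m counterclockwise.
The upward force F acts at the left end, arm 3.91 m, giving F × 3.91 clockwise.
Στ = 0 ⇒ F × 3.91 = 774.3 ⇒ F = 774.3 / 3.91 = 198 N.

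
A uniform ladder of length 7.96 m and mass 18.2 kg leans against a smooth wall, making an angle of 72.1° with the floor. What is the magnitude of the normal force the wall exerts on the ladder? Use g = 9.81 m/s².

About the foot of the ladder:
Ladder weight 18.2×9.81 = 178.5 N acts at 3.98 m along the ladder; its horizontal arm is 3.98·cos72.1° = 1.223 m → τ = 218.3 N·m clockwise.
Wall normal N acts horizontally at the top; its moment arm is the height L sinθ = 7.96·sin72.1° = 7.575 m, counterclockwise.
Balancing moments: N × 7.575 = 218.3, giving N = 28.8 N.

N_wall ≈ 28.8 N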